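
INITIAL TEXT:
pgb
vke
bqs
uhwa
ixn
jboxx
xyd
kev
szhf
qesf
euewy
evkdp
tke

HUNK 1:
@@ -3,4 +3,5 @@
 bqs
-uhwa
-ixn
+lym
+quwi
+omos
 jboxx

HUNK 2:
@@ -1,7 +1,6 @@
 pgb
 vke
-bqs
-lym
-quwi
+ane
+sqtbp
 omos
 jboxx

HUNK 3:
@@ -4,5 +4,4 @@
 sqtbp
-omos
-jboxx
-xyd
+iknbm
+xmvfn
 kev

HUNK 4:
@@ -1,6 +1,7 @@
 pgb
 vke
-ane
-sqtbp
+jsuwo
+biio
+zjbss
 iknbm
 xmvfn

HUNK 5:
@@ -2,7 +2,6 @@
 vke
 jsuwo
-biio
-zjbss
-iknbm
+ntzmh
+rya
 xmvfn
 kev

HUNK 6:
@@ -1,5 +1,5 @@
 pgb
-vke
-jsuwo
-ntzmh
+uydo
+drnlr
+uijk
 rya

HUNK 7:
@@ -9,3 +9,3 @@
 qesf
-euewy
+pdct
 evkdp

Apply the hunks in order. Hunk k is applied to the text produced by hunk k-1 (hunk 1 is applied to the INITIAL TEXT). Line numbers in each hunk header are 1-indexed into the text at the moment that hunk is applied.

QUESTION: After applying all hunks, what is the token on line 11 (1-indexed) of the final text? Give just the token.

Hunk 1: at line 3 remove [uhwa,ixn] add [lym,quwi,omos] -> 14 lines: pgb vke bqs lym quwi omos jboxx xyd kev szhf qesf euewy evkdp tke
Hunk 2: at line 1 remove [bqs,lym,quwi] add [ane,sqtbp] -> 13 lines: pgb vke ane sqtbp omos jboxx xyd kev szhf qesf euewy evkdp tke
Hunk 3: at line 4 remove [omos,jboxx,xyd] add [iknbm,xmvfn] -> 12 lines: pgb vke ane sqtbp iknbm xmvfn kev szhf qesf euewy evkdp tke
Hunk 4: at line 1 remove [ane,sqtbp] add [jsuwo,biio,zjbss] -> 13 lines: pgb vke jsuwo biio zjbss iknbm xmvfn kev szhf qesf euewy evkdp tke
Hunk 5: at line 2 remove [biio,zjbss,iknbm] add [ntzmh,rya] -> 12 lines: pgb vke jsuwo ntzmh rya xmvfn kev szhf qesf euewy evkdp tke
Hunk 6: at line 1 remove [vke,jsuwo,ntzmh] add [uydo,drnlr,uijk] -> 12 lines: pgb uydo drnlr uijk rya xmvfn kev szhf qesf euewy evkdp tke
Hunk 7: at line 9 remove [euewy] add [pdct] -> 12 lines: pgb uydo drnlr uijk rya xmvfn kev szhf qesf pdct evkdp tke
Final line 11: evkdp

Answer: evkdp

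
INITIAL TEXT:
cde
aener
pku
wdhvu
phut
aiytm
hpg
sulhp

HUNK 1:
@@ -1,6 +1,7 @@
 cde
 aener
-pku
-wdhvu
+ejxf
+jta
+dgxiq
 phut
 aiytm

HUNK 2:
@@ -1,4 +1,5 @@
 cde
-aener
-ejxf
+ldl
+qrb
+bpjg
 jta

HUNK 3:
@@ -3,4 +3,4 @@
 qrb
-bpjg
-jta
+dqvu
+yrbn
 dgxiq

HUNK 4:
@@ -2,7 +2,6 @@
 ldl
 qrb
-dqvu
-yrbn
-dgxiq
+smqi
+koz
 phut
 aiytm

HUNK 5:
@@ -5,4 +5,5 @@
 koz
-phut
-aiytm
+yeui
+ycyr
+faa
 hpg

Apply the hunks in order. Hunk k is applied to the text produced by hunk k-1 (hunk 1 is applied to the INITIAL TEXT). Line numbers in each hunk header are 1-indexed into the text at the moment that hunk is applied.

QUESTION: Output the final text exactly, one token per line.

Hunk 1: at line 1 remove [pku,wdhvu] add [ejxf,jta,dgxiq] -> 9 lines: cde aener ejxf jta dgxiq phut aiytm hpg sulhp
Hunk 2: at line 1 remove [aener,ejxf] add [ldl,qrb,bpjg] -> 10 lines: cde ldl qrb bpjg jta dgxiq phut aiytm hpg sulhp
Hunk 3: at line 3 remove [bpjg,jta] add [dqvu,yrbn] -> 10 lines: cde ldl qrb dqvu yrbn dgxiq phut aiytm hpg sulhp
Hunk 4: at line 2 remove [dqvu,yrbn,dgxiq] add [smqi,koz] -> 9 lines: cde ldl qrb smqi koz phut aiytm hpg sulhp
Hunk 5: at line 5 remove [phut,aiytm] add [yeui,ycyr,faa] -> 10 lines: cde ldl qrb smqi koz yeui ycyr faa hpg sulhp

Answer: cde
ldl
qrb
smqi
koz
yeui
ycyr
faa
hpg
sulhp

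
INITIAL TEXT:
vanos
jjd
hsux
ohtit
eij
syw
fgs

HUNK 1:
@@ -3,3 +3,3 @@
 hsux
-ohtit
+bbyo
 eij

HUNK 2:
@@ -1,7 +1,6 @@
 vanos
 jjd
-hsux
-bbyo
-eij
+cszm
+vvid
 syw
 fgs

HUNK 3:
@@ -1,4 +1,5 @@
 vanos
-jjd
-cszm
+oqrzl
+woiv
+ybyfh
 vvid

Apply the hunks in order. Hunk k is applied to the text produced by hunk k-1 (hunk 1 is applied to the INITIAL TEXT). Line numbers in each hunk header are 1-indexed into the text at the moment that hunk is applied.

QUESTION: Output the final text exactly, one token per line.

Answer: vanos
oqrzl
woiv
ybyfh
vvid
syw
fgs

Derivation:
Hunk 1: at line 3 remove [ohtit] add [bbyo] -> 7 lines: vanos jjd hsux bbyo eij syw fgs
Hunk 2: at line 1 remove [hsux,bbyo,eij] add [cszm,vvid] -> 6 lines: vanos jjd cszm vvid syw fgs
Hunk 3: at line 1 remove [jjd,cszm] add [oqrzl,woiv,ybyfh] -> 7 lines: vanos oqrzl woiv ybyfh vvid syw fgs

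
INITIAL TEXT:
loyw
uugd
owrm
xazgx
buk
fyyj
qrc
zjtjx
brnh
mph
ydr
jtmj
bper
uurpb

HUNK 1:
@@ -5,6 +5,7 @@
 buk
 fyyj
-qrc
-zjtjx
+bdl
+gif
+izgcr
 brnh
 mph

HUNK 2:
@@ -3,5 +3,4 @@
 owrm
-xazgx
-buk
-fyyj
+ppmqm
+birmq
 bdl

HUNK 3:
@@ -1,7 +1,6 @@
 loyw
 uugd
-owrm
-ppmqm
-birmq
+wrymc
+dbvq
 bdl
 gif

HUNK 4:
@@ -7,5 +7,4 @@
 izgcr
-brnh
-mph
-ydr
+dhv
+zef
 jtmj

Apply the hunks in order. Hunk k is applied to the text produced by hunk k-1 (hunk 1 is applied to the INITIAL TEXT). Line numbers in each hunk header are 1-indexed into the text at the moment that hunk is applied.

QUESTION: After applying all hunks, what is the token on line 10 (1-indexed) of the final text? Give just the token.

Answer: jtmj

Derivation:
Hunk 1: at line 5 remove [qrc,zjtjx] add [bdl,gif,izgcr] -> 15 lines: loyw uugd owrm xazgx buk fyyj bdl gif izgcr brnh mph ydr jtmj bper uurpb
Hunk 2: at line 3 remove [xazgx,buk,fyyj] add [ppmqm,birmq] -> 14 lines: loyw uugd owrm ppmqm birmq bdl gif izgcr brnh mph ydr jtmj bper uurpb
Hunk 3: at line 1 remove [owrm,ppmqm,birmq] add [wrymc,dbvq] -> 13 lines: loyw uugd wrymc dbvq bdl gif izgcr brnh mph ydr jtmj bper uurpb
Hunk 4: at line 7 remove [brnh,mph,ydr] add [dhv,zef] -> 12 lines: loyw uugd wrymc dbvq bdl gif izgcr dhv zef jtmj bper uurpb
Final line 10: jtmj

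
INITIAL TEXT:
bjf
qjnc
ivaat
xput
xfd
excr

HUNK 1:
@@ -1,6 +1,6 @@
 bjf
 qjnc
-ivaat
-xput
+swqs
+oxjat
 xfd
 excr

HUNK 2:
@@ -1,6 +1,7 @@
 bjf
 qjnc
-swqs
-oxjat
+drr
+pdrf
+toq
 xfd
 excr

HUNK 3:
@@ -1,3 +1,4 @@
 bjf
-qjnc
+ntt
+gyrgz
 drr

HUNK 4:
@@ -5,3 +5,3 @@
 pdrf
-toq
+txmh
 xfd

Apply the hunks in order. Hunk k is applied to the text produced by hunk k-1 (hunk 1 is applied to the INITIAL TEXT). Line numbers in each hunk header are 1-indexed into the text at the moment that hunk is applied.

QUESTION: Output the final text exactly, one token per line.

Answer: bjf
ntt
gyrgz
drr
pdrf
txmh
xfd
excr

Derivation:
Hunk 1: at line 1 remove [ivaat,xput] add [swqs,oxjat] -> 6 lines: bjf qjnc swqs oxjat xfd excr
Hunk 2: at line 1 remove [swqs,oxjat] add [drr,pdrf,toq] -> 7 lines: bjf qjnc drr pdrf toq xfd excr
Hunk 3: at line 1 remove [qjnc] add [ntt,gyrgz] -> 8 lines: bjf ntt gyrgz drr pdrf toq xfd excr
Hunk 4: at line 5 remove [toq] add [txmh] -> 8 lines: bjf ntt gyrgz drr pdrf txmh xfd excr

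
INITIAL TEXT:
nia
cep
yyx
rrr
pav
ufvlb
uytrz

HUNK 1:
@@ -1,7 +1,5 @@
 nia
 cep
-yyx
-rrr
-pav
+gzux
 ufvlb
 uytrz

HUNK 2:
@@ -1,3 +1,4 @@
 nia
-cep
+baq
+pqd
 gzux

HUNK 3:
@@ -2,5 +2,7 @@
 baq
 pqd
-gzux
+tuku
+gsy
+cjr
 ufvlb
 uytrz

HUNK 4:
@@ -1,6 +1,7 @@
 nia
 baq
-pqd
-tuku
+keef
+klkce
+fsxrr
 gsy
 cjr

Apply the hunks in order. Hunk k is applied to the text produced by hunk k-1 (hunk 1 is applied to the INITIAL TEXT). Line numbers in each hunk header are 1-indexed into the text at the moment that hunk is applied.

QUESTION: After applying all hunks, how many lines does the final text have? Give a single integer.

Hunk 1: at line 1 remove [yyx,rrr,pav] add [gzux] -> 5 lines: nia cep gzux ufvlb uytrz
Hunk 2: at line 1 remove [cep] add [baq,pqd] -> 6 lines: nia baq pqd gzux ufvlb uytrz
Hunk 3: at line 2 remove [gzux] add [tuku,gsy,cjr] -> 8 lines: nia baq pqd tuku gsy cjr ufvlb uytrz
Hunk 4: at line 1 remove [pqd,tuku] add [keef,klkce,fsxrr] -> 9 lines: nia baq keef klkce fsxrr gsy cjr ufvlb uytrz
Final line count: 9

Answer: 9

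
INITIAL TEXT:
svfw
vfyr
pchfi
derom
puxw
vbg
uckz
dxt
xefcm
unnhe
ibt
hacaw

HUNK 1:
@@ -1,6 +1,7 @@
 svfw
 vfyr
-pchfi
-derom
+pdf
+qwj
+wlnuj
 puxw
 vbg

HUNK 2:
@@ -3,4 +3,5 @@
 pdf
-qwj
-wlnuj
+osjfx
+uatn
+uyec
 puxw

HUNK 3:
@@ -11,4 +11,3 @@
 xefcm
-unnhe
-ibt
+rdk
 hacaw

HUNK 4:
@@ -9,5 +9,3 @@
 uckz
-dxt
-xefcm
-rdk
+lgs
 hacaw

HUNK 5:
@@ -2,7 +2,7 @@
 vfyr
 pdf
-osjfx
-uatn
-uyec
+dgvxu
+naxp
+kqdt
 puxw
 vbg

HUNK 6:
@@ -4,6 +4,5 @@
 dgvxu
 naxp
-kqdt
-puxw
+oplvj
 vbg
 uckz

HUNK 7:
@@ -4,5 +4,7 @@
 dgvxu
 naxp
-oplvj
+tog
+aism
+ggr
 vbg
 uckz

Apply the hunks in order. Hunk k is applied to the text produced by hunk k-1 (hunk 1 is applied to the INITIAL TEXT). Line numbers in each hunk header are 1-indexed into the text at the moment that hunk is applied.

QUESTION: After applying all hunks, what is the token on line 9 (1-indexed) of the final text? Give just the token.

Answer: vbg

Derivation:
Hunk 1: at line 1 remove [pchfi,derom] add [pdf,qwj,wlnuj] -> 13 lines: svfw vfyr pdf qwj wlnuj puxw vbg uckz dxt xefcm unnhe ibt hacaw
Hunk 2: at line 3 remove [qwj,wlnuj] add [osjfx,uatn,uyec] -> 14 lines: svfw vfyr pdf osjfx uatn uyec puxw vbg uckz dxt xefcm unnhe ibt hacaw
Hunk 3: at line 11 remove [unnhe,ibt] add [rdk] -> 13 lines: svfw vfyr pdf osjfx uatn uyec puxw vbg uckz dxt xefcm rdk hacaw
Hunk 4: at line 9 remove [dxt,xefcm,rdk] add [lgs] -> 11 lines: svfw vfyr pdf osjfx uatn uyec puxw vbg uckz lgs hacaw
Hunk 5: at line 2 remove [osjfx,uatn,uyec] add [dgvxu,naxp,kqdt] -> 11 lines: svfw vfyr pdf dgvxu naxp kqdt puxw vbg uckz lgs hacaw
Hunk 6: at line 4 remove [kqdt,puxw] add [oplvj] -> 10 lines: svfw vfyr pdf dgvxu naxp oplvj vbg uckz lgs hacaw
Hunk 7: at line 4 remove [oplvj] add [tog,aism,ggr] -> 12 lines: svfw vfyr pdf dgvxu naxp tog aism ggr vbg uckz lgs hacaw
Final line 9: vbg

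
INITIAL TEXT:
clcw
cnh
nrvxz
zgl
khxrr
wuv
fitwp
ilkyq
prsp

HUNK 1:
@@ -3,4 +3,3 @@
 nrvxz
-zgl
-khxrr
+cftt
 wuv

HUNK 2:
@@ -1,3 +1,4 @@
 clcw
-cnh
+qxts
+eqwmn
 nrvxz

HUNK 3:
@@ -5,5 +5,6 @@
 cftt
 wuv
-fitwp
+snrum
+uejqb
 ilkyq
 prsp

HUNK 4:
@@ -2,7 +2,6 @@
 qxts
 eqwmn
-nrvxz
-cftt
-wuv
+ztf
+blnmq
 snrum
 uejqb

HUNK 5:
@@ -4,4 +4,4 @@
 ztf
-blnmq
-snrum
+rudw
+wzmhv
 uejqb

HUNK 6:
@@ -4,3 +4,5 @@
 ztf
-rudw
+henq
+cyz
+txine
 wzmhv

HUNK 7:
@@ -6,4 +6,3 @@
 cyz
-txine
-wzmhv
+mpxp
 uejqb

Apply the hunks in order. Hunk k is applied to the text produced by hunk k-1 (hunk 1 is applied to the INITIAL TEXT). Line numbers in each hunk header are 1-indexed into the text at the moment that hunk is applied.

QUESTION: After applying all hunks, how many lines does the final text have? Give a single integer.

Answer: 10

Derivation:
Hunk 1: at line 3 remove [zgl,khxrr] add [cftt] -> 8 lines: clcw cnh nrvxz cftt wuv fitwp ilkyq prsp
Hunk 2: at line 1 remove [cnh] add [qxts,eqwmn] -> 9 lines: clcw qxts eqwmn nrvxz cftt wuv fitwp ilkyq prsp
Hunk 3: at line 5 remove [fitwp] add [snrum,uejqb] -> 10 lines: clcw qxts eqwmn nrvxz cftt wuv snrum uejqb ilkyq prsp
Hunk 4: at line 2 remove [nrvxz,cftt,wuv] add [ztf,blnmq] -> 9 lines: clcw qxts eqwmn ztf blnmq snrum uejqb ilkyq prsp
Hunk 5: at line 4 remove [blnmq,snrum] add [rudw,wzmhv] -> 9 lines: clcw qxts eqwmn ztf rudw wzmhv uejqb ilkyq prsp
Hunk 6: at line 4 remove [rudw] add [henq,cyz,txine] -> 11 lines: clcw qxts eqwmn ztf henq cyz txine wzmhv uejqb ilkyq prsp
Hunk 7: at line 6 remove [txine,wzmhv] add [mpxp] -> 10 lines: clcw qxts eqwmn ztf henq cyz mpxp uejqb ilkyq prsp
Final line count: 10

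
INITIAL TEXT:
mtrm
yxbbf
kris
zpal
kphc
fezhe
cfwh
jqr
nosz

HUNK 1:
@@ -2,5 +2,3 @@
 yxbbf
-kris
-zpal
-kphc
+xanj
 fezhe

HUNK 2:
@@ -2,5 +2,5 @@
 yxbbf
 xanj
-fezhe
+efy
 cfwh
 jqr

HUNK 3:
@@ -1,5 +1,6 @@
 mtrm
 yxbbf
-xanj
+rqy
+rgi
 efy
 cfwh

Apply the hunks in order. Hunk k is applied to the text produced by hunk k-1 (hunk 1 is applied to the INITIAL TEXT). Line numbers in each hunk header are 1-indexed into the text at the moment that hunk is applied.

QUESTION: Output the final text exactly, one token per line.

Answer: mtrm
yxbbf
rqy
rgi
efy
cfwh
jqr
nosz

Derivation:
Hunk 1: at line 2 remove [kris,zpal,kphc] add [xanj] -> 7 lines: mtrm yxbbf xanj fezhe cfwh jqr nosz
Hunk 2: at line 2 remove [fezhe] add [efy] -> 7 lines: mtrm yxbbf xanj efy cfwh jqr nosz
Hunk 3: at line 1 remove [xanj] add [rqy,rgi] -> 8 lines: mtrm yxbbf rqy rgi efy cfwh jqr nosz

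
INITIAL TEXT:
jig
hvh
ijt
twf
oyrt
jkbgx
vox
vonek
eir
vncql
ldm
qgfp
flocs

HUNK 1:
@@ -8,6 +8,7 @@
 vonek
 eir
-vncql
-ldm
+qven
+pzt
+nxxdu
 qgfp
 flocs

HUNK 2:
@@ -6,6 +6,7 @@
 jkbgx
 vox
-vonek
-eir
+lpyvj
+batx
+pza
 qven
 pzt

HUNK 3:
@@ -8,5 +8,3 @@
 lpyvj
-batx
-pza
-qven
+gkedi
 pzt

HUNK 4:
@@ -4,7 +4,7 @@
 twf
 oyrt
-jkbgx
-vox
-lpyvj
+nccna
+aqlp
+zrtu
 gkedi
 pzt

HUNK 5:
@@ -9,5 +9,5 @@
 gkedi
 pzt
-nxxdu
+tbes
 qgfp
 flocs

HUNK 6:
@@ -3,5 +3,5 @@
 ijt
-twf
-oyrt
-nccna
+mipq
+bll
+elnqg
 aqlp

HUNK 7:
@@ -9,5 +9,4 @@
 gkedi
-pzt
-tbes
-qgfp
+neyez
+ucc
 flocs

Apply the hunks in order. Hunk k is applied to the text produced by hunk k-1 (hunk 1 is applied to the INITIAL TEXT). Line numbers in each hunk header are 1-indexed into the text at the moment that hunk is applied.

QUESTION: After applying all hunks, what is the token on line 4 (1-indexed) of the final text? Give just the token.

Hunk 1: at line 8 remove [vncql,ldm] add [qven,pzt,nxxdu] -> 14 lines: jig hvh ijt twf oyrt jkbgx vox vonek eir qven pzt nxxdu qgfp flocs
Hunk 2: at line 6 remove [vonek,eir] add [lpyvj,batx,pza] -> 15 lines: jig hvh ijt twf oyrt jkbgx vox lpyvj batx pza qven pzt nxxdu qgfp flocs
Hunk 3: at line 8 remove [batx,pza,qven] add [gkedi] -> 13 lines: jig hvh ijt twf oyrt jkbgx vox lpyvj gkedi pzt nxxdu qgfp flocs
Hunk 4: at line 4 remove [jkbgx,vox,lpyvj] add [nccna,aqlp,zrtu] -> 13 lines: jig hvh ijt twf oyrt nccna aqlp zrtu gkedi pzt nxxdu qgfp flocs
Hunk 5: at line 9 remove [nxxdu] add [tbes] -> 13 lines: jig hvh ijt twf oyrt nccna aqlp zrtu gkedi pzt tbes qgfp flocs
Hunk 6: at line 3 remove [twf,oyrt,nccna] add [mipq,bll,elnqg] -> 13 lines: jig hvh ijt mipq bll elnqg aqlp zrtu gkedi pzt tbes qgfp flocs
Hunk 7: at line 9 remove [pzt,tbes,qgfp] add [neyez,ucc] -> 12 lines: jig hvh ijt mipq bll elnqg aqlp zrtu gkedi neyez ucc flocs
Final line 4: mipq

Answer: mipq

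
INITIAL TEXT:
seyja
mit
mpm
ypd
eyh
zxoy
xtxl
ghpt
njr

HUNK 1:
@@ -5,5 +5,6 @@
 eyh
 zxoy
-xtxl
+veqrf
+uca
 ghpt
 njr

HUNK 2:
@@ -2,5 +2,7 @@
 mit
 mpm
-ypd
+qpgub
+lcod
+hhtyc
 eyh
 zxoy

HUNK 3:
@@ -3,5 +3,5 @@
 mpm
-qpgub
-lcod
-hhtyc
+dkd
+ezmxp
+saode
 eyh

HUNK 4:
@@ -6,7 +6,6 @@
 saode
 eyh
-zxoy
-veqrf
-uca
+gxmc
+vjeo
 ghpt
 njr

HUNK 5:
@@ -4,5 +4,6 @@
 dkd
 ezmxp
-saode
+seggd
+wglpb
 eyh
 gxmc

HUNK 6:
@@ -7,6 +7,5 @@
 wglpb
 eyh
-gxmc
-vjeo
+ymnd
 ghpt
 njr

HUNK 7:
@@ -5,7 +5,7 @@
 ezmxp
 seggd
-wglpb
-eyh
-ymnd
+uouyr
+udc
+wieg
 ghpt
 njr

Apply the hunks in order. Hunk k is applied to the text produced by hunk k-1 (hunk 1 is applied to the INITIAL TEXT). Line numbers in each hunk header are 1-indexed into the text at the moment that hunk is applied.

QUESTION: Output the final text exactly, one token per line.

Answer: seyja
mit
mpm
dkd
ezmxp
seggd
uouyr
udc
wieg
ghpt
njr

Derivation:
Hunk 1: at line 5 remove [xtxl] add [veqrf,uca] -> 10 lines: seyja mit mpm ypd eyh zxoy veqrf uca ghpt njr
Hunk 2: at line 2 remove [ypd] add [qpgub,lcod,hhtyc] -> 12 lines: seyja mit mpm qpgub lcod hhtyc eyh zxoy veqrf uca ghpt njr
Hunk 3: at line 3 remove [qpgub,lcod,hhtyc] add [dkd,ezmxp,saode] -> 12 lines: seyja mit mpm dkd ezmxp saode eyh zxoy veqrf uca ghpt njr
Hunk 4: at line 6 remove [zxoy,veqrf,uca] add [gxmc,vjeo] -> 11 lines: seyja mit mpm dkd ezmxp saode eyh gxmc vjeo ghpt njr
Hunk 5: at line 4 remove [saode] add [seggd,wglpb] -> 12 lines: seyja mit mpm dkd ezmxp seggd wglpb eyh gxmc vjeo ghpt njr
Hunk 6: at line 7 remove [gxmc,vjeo] add [ymnd] -> 11 lines: seyja mit mpm dkd ezmxp seggd wglpb eyh ymnd ghpt njr
Hunk 7: at line 5 remove [wglpb,eyh,ymnd] add [uouyr,udc,wieg] -> 11 lines: seyja mit mpm dkd ezmxp seggd uouyr udc wieg ghpt njr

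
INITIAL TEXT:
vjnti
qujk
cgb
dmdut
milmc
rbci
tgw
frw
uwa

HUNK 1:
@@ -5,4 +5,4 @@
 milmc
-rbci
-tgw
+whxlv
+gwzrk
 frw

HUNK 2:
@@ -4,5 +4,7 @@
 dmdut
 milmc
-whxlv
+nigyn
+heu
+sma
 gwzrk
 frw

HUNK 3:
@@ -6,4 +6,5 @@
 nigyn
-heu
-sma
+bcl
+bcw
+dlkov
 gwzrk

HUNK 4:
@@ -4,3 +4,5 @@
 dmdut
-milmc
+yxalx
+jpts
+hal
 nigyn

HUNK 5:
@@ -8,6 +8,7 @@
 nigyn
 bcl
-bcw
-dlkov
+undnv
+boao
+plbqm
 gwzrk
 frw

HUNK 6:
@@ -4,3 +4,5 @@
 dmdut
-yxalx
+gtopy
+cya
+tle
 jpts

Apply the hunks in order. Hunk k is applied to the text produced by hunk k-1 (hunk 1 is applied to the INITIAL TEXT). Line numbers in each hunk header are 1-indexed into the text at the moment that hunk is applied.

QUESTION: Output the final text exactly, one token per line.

Answer: vjnti
qujk
cgb
dmdut
gtopy
cya
tle
jpts
hal
nigyn
bcl
undnv
boao
plbqm
gwzrk
frw
uwa

Derivation:
Hunk 1: at line 5 remove [rbci,tgw] add [whxlv,gwzrk] -> 9 lines: vjnti qujk cgb dmdut milmc whxlv gwzrk frw uwa
Hunk 2: at line 4 remove [whxlv] add [nigyn,heu,sma] -> 11 lines: vjnti qujk cgb dmdut milmc nigyn heu sma gwzrk frw uwa
Hunk 3: at line 6 remove [heu,sma] add [bcl,bcw,dlkov] -> 12 lines: vjnti qujk cgb dmdut milmc nigyn bcl bcw dlkov gwzrk frw uwa
Hunk 4: at line 4 remove [milmc] add [yxalx,jpts,hal] -> 14 lines: vjnti qujk cgb dmdut yxalx jpts hal nigyn bcl bcw dlkov gwzrk frw uwa
Hunk 5: at line 8 remove [bcw,dlkov] add [undnv,boao,plbqm] -> 15 lines: vjnti qujk cgb dmdut yxalx jpts hal nigyn bcl undnv boao plbqm gwzrk frw uwa
Hunk 6: at line 4 remove [yxalx] add [gtopy,cya,tle] -> 17 lines: vjnti qujk cgb dmdut gtopy cya tle jpts hal nigyn bcl undnv boao plbqm gwzrk frw uwa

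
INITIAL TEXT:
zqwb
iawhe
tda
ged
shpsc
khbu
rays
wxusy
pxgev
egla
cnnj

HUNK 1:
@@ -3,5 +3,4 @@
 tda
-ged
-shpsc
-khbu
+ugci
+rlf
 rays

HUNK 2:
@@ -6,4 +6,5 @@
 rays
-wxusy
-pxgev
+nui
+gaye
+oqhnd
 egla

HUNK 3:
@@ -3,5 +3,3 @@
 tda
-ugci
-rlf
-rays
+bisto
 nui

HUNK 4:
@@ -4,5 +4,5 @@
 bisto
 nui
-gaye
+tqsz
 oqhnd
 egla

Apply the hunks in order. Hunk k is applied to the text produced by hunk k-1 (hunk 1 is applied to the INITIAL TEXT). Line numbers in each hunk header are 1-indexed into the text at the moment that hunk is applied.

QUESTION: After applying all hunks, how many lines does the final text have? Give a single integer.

Answer: 9

Derivation:
Hunk 1: at line 3 remove [ged,shpsc,khbu] add [ugci,rlf] -> 10 lines: zqwb iawhe tda ugci rlf rays wxusy pxgev egla cnnj
Hunk 2: at line 6 remove [wxusy,pxgev] add [nui,gaye,oqhnd] -> 11 lines: zqwb iawhe tda ugci rlf rays nui gaye oqhnd egla cnnj
Hunk 3: at line 3 remove [ugci,rlf,rays] add [bisto] -> 9 lines: zqwb iawhe tda bisto nui gaye oqhnd egla cnnj
Hunk 4: at line 4 remove [gaye] add [tqsz] -> 9 lines: zqwb iawhe tda bisto nui tqsz oqhnd egla cnnj
Final line count: 9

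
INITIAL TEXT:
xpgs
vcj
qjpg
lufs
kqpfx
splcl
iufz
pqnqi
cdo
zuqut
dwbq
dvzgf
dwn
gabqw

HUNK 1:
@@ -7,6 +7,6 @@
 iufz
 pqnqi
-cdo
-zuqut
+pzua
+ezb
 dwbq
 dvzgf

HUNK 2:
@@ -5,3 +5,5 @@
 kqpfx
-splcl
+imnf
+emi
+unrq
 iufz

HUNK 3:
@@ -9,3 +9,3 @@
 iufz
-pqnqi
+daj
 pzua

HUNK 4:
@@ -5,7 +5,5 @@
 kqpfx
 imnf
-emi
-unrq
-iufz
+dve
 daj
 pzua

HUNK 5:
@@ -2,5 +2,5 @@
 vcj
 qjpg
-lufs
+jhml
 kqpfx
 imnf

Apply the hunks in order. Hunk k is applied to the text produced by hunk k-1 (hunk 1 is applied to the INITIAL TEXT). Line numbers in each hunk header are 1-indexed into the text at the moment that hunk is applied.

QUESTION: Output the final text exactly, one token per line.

Answer: xpgs
vcj
qjpg
jhml
kqpfx
imnf
dve
daj
pzua
ezb
dwbq
dvzgf
dwn
gabqw

Derivation:
Hunk 1: at line 7 remove [cdo,zuqut] add [pzua,ezb] -> 14 lines: xpgs vcj qjpg lufs kqpfx splcl iufz pqnqi pzua ezb dwbq dvzgf dwn gabqw
Hunk 2: at line 5 remove [splcl] add [imnf,emi,unrq] -> 16 lines: xpgs vcj qjpg lufs kqpfx imnf emi unrq iufz pqnqi pzua ezb dwbq dvzgf dwn gabqw
Hunk 3: at line 9 remove [pqnqi] add [daj] -> 16 lines: xpgs vcj qjpg lufs kqpfx imnf emi unrq iufz daj pzua ezb dwbq dvzgf dwn gabqw
Hunk 4: at line 5 remove [emi,unrq,iufz] add [dve] -> 14 lines: xpgs vcj qjpg lufs kqpfx imnf dve daj pzua ezb dwbq dvzgf dwn gabqw
Hunk 5: at line 2 remove [lufs] add [jhml] -> 14 lines: xpgs vcj qjpg jhml kqpfx imnf dve daj pzua ezb dwbq dvzgf dwn gabqw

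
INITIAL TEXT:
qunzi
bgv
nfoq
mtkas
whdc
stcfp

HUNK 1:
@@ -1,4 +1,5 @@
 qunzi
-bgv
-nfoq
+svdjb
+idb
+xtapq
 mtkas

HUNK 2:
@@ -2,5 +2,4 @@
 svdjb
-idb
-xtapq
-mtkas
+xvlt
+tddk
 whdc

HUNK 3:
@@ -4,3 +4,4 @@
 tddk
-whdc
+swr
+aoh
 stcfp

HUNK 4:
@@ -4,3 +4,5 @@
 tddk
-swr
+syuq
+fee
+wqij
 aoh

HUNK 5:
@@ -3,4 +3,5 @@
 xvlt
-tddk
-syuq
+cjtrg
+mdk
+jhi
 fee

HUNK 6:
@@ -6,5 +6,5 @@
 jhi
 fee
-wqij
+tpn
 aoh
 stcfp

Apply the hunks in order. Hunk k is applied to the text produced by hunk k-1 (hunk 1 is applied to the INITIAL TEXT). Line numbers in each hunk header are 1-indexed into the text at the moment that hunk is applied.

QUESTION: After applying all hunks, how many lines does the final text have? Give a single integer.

Answer: 10

Derivation:
Hunk 1: at line 1 remove [bgv,nfoq] add [svdjb,idb,xtapq] -> 7 lines: qunzi svdjb idb xtapq mtkas whdc stcfp
Hunk 2: at line 2 remove [idb,xtapq,mtkas] add [xvlt,tddk] -> 6 lines: qunzi svdjb xvlt tddk whdc stcfp
Hunk 3: at line 4 remove [whdc] add [swr,aoh] -> 7 lines: qunzi svdjb xvlt tddk swr aoh stcfp
Hunk 4: at line 4 remove [swr] add [syuq,fee,wqij] -> 9 lines: qunzi svdjb xvlt tddk syuq fee wqij aoh stcfp
Hunk 5: at line 3 remove [tddk,syuq] add [cjtrg,mdk,jhi] -> 10 lines: qunzi svdjb xvlt cjtrg mdk jhi fee wqij aoh stcfp
Hunk 6: at line 6 remove [wqij] add [tpn] -> 10 lines: qunzi svdjb xvlt cjtrg mdk jhi fee tpn aoh stcfp
Final line count: 10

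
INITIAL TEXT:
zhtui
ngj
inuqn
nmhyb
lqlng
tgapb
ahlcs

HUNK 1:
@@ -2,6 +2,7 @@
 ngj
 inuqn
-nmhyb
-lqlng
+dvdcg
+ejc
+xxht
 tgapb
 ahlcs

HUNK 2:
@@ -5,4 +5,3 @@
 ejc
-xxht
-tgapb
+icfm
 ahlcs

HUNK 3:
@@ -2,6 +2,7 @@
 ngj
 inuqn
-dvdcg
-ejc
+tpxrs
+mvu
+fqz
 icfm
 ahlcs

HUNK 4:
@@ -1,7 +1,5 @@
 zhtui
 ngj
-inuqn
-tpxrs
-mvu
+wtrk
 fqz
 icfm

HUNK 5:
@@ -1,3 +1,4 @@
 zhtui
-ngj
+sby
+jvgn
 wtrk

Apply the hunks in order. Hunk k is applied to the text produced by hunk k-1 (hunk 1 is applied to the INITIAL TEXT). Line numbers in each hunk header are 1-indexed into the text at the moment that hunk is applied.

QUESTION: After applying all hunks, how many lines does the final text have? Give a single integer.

Hunk 1: at line 2 remove [nmhyb,lqlng] add [dvdcg,ejc,xxht] -> 8 lines: zhtui ngj inuqn dvdcg ejc xxht tgapb ahlcs
Hunk 2: at line 5 remove [xxht,tgapb] add [icfm] -> 7 lines: zhtui ngj inuqn dvdcg ejc icfm ahlcs
Hunk 3: at line 2 remove [dvdcg,ejc] add [tpxrs,mvu,fqz] -> 8 lines: zhtui ngj inuqn tpxrs mvu fqz icfm ahlcs
Hunk 4: at line 1 remove [inuqn,tpxrs,mvu] add [wtrk] -> 6 lines: zhtui ngj wtrk fqz icfm ahlcs
Hunk 5: at line 1 remove [ngj] add [sby,jvgn] -> 7 lines: zhtui sby jvgn wtrk fqz icfm ahlcs
Final line count: 7

Answer: 7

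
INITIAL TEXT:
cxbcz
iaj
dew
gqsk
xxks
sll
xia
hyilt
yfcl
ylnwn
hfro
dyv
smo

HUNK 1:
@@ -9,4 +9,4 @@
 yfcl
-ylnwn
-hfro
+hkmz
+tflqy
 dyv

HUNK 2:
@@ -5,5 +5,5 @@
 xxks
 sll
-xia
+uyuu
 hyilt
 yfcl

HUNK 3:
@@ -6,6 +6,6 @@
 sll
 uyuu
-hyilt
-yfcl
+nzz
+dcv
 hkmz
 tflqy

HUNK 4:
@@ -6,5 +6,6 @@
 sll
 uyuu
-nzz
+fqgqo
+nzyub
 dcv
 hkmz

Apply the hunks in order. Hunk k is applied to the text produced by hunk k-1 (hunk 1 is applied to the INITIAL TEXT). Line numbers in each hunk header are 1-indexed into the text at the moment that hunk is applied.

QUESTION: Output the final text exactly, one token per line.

Hunk 1: at line 9 remove [ylnwn,hfro] add [hkmz,tflqy] -> 13 lines: cxbcz iaj dew gqsk xxks sll xia hyilt yfcl hkmz tflqy dyv smo
Hunk 2: at line 5 remove [xia] add [uyuu] -> 13 lines: cxbcz iaj dew gqsk xxks sll uyuu hyilt yfcl hkmz tflqy dyv smo
Hunk 3: at line 6 remove [hyilt,yfcl] add [nzz,dcv] -> 13 lines: cxbcz iaj dew gqsk xxks sll uyuu nzz dcv hkmz tflqy dyv smo
Hunk 4: at line 6 remove [nzz] add [fqgqo,nzyub] -> 14 lines: cxbcz iaj dew gqsk xxks sll uyuu fqgqo nzyub dcv hkmz tflqy dyv smo

Answer: cxbcz
iaj
dew
gqsk
xxks
sll
uyuu
fqgqo
nzyub
dcv
hkmz
tflqy
dyv
smo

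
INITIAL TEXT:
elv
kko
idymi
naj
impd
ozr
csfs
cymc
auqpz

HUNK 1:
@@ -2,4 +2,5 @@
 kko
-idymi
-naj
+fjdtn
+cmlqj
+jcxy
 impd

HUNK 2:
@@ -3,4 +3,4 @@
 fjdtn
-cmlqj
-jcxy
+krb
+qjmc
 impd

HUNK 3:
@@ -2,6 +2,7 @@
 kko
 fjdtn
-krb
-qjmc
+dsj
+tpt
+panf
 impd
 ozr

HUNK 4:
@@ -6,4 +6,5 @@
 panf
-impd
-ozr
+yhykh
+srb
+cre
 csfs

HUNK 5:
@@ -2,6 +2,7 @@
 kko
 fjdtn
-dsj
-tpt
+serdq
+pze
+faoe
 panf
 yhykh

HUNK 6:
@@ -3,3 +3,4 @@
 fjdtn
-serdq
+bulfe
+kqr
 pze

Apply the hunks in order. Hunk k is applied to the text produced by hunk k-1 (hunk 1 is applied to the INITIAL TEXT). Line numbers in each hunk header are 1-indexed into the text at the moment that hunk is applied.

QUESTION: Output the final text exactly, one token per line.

Answer: elv
kko
fjdtn
bulfe
kqr
pze
faoe
panf
yhykh
srb
cre
csfs
cymc
auqpz

Derivation:
Hunk 1: at line 2 remove [idymi,naj] add [fjdtn,cmlqj,jcxy] -> 10 lines: elv kko fjdtn cmlqj jcxy impd ozr csfs cymc auqpz
Hunk 2: at line 3 remove [cmlqj,jcxy] add [krb,qjmc] -> 10 lines: elv kko fjdtn krb qjmc impd ozr csfs cymc auqpz
Hunk 3: at line 2 remove [krb,qjmc] add [dsj,tpt,panf] -> 11 lines: elv kko fjdtn dsj tpt panf impd ozr csfs cymc auqpz
Hunk 4: at line 6 remove [impd,ozr] add [yhykh,srb,cre] -> 12 lines: elv kko fjdtn dsj tpt panf yhykh srb cre csfs cymc auqpz
Hunk 5: at line 2 remove [dsj,tpt] add [serdq,pze,faoe] -> 13 lines: elv kko fjdtn serdq pze faoe panf yhykh srb cre csfs cymc auqpz
Hunk 6: at line 3 remove [serdq] add [bulfe,kqr] -> 14 lines: elv kko fjdtn bulfe kqr pze faoe panf yhykh srb cre csfs cymc auqpz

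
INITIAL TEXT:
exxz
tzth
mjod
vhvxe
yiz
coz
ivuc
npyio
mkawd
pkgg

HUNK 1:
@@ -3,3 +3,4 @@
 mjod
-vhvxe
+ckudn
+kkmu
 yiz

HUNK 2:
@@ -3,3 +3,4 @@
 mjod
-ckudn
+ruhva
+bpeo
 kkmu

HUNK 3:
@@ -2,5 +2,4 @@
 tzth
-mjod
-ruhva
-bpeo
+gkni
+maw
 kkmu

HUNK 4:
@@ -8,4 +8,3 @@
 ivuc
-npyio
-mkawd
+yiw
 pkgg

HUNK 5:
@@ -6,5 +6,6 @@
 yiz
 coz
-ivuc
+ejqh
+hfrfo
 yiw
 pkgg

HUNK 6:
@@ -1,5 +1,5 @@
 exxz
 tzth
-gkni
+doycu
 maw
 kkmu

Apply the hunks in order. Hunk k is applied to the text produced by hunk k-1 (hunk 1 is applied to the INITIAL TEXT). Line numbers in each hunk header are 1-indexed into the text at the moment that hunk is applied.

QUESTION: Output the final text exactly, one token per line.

Answer: exxz
tzth
doycu
maw
kkmu
yiz
coz
ejqh
hfrfo
yiw
pkgg

Derivation:
Hunk 1: at line 3 remove [vhvxe] add [ckudn,kkmu] -> 11 lines: exxz tzth mjod ckudn kkmu yiz coz ivuc npyio mkawd pkgg
Hunk 2: at line 3 remove [ckudn] add [ruhva,bpeo] -> 12 lines: exxz tzth mjod ruhva bpeo kkmu yiz coz ivuc npyio mkawd pkgg
Hunk 3: at line 2 remove [mjod,ruhva,bpeo] add [gkni,maw] -> 11 lines: exxz tzth gkni maw kkmu yiz coz ivuc npyio mkawd pkgg
Hunk 4: at line 8 remove [npyio,mkawd] add [yiw] -> 10 lines: exxz tzth gkni maw kkmu yiz coz ivuc yiw pkgg
Hunk 5: at line 6 remove [ivuc] add [ejqh,hfrfo] -> 11 lines: exxz tzth gkni maw kkmu yiz coz ejqh hfrfo yiw pkgg
Hunk 6: at line 1 remove [gkni] add [doycu] -> 11 lines: exxz tzth doycu maw kkmu yiz coz ejqh hfrfo yiw pkgg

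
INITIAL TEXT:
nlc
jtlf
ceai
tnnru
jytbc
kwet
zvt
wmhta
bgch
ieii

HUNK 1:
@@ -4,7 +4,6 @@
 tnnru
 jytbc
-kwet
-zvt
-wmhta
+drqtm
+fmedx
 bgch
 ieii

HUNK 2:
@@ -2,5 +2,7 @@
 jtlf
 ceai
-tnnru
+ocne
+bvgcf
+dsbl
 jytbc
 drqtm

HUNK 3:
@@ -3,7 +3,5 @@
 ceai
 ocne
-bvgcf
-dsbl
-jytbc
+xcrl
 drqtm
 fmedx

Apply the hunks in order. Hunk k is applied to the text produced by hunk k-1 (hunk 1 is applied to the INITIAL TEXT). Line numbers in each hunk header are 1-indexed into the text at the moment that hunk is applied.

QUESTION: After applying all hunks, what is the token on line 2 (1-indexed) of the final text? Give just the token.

Answer: jtlf

Derivation:
Hunk 1: at line 4 remove [kwet,zvt,wmhta] add [drqtm,fmedx] -> 9 lines: nlc jtlf ceai tnnru jytbc drqtm fmedx bgch ieii
Hunk 2: at line 2 remove [tnnru] add [ocne,bvgcf,dsbl] -> 11 lines: nlc jtlf ceai ocne bvgcf dsbl jytbc drqtm fmedx bgch ieii
Hunk 3: at line 3 remove [bvgcf,dsbl,jytbc] add [xcrl] -> 9 lines: nlc jtlf ceai ocne xcrl drqtm fmedx bgch ieii
Final line 2: jtlf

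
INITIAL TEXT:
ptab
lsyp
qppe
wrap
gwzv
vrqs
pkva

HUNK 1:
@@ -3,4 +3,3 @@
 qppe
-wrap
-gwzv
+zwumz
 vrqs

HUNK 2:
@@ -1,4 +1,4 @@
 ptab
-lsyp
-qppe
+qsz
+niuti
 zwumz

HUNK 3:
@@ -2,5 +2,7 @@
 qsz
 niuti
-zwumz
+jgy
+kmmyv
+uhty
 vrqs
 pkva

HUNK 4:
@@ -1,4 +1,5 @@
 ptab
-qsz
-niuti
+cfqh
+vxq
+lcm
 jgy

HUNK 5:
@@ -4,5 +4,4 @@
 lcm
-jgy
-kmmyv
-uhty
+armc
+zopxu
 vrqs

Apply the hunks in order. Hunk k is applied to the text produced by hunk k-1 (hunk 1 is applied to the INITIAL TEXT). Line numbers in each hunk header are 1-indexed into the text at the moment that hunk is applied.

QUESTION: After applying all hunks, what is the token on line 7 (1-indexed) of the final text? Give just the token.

Answer: vrqs

Derivation:
Hunk 1: at line 3 remove [wrap,gwzv] add [zwumz] -> 6 lines: ptab lsyp qppe zwumz vrqs pkva
Hunk 2: at line 1 remove [lsyp,qppe] add [qsz,niuti] -> 6 lines: ptab qsz niuti zwumz vrqs pkva
Hunk 3: at line 2 remove [zwumz] add [jgy,kmmyv,uhty] -> 8 lines: ptab qsz niuti jgy kmmyv uhty vrqs pkva
Hunk 4: at line 1 remove [qsz,niuti] add [cfqh,vxq,lcm] -> 9 lines: ptab cfqh vxq lcm jgy kmmyv uhty vrqs pkva
Hunk 5: at line 4 remove [jgy,kmmyv,uhty] add [armc,zopxu] -> 8 lines: ptab cfqh vxq lcm armc zopxu vrqs pkva
Final line 7: vrqs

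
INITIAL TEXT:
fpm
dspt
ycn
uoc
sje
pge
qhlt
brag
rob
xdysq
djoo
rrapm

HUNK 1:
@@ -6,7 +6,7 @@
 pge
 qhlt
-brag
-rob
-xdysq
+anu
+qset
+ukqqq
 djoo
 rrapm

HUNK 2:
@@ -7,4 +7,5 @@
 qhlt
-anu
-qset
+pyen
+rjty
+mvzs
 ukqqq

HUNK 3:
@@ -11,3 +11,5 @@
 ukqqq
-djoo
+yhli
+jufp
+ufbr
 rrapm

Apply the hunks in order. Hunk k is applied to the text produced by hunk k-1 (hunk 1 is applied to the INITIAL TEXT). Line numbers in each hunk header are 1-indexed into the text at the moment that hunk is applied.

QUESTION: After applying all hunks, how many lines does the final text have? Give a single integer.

Hunk 1: at line 6 remove [brag,rob,xdysq] add [anu,qset,ukqqq] -> 12 lines: fpm dspt ycn uoc sje pge qhlt anu qset ukqqq djoo rrapm
Hunk 2: at line 7 remove [anu,qset] add [pyen,rjty,mvzs] -> 13 lines: fpm dspt ycn uoc sje pge qhlt pyen rjty mvzs ukqqq djoo rrapm
Hunk 3: at line 11 remove [djoo] add [yhli,jufp,ufbr] -> 15 lines: fpm dspt ycn uoc sje pge qhlt pyen rjty mvzs ukqqq yhli jufp ufbr rrapm
Final line count: 15

Answer: 15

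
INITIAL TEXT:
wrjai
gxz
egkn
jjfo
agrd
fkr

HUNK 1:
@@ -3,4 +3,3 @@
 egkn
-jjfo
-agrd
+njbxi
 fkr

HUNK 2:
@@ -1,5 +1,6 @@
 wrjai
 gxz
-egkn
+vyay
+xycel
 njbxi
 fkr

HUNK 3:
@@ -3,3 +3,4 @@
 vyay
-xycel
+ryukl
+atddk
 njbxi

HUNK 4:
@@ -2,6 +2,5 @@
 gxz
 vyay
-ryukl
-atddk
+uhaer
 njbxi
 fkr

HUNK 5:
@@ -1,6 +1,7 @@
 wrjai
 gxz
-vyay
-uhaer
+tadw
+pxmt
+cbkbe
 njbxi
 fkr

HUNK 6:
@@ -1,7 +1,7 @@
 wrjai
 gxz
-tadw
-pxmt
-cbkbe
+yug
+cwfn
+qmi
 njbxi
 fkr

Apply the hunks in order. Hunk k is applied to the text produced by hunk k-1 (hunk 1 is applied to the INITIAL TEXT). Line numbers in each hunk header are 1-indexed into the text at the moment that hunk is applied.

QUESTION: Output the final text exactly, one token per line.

Answer: wrjai
gxz
yug
cwfn
qmi
njbxi
fkr

Derivation:
Hunk 1: at line 3 remove [jjfo,agrd] add [njbxi] -> 5 lines: wrjai gxz egkn njbxi fkr
Hunk 2: at line 1 remove [egkn] add [vyay,xycel] -> 6 lines: wrjai gxz vyay xycel njbxi fkr
Hunk 3: at line 3 remove [xycel] add [ryukl,atddk] -> 7 lines: wrjai gxz vyay ryukl atddk njbxi fkr
Hunk 4: at line 2 remove [ryukl,atddk] add [uhaer] -> 6 lines: wrjai gxz vyay uhaer njbxi fkr
Hunk 5: at line 1 remove [vyay,uhaer] add [tadw,pxmt,cbkbe] -> 7 lines: wrjai gxz tadw pxmt cbkbe njbxi fkr
Hunk 6: at line 1 remove [tadw,pxmt,cbkbe] add [yug,cwfn,qmi] -> 7 lines: wrjai gxz yug cwfn qmi njbxi fkr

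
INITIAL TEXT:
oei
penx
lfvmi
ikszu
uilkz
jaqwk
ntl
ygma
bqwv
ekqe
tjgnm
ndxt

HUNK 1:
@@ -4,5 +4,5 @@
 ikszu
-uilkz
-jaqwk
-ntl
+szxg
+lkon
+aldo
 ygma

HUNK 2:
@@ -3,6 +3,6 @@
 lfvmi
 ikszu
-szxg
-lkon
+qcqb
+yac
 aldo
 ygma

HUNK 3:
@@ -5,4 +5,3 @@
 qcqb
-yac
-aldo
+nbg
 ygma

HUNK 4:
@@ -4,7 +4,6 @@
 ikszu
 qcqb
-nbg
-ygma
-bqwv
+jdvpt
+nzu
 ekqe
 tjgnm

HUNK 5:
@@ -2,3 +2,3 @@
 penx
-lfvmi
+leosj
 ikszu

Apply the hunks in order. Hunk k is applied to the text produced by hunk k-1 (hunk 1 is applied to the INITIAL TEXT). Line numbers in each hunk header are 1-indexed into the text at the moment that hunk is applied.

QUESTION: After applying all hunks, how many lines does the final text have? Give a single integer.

Hunk 1: at line 4 remove [uilkz,jaqwk,ntl] add [szxg,lkon,aldo] -> 12 lines: oei penx lfvmi ikszu szxg lkon aldo ygma bqwv ekqe tjgnm ndxt
Hunk 2: at line 3 remove [szxg,lkon] add [qcqb,yac] -> 12 lines: oei penx lfvmi ikszu qcqb yac aldo ygma bqwv ekqe tjgnm ndxt
Hunk 3: at line 5 remove [yac,aldo] add [nbg] -> 11 lines: oei penx lfvmi ikszu qcqb nbg ygma bqwv ekqe tjgnm ndxt
Hunk 4: at line 4 remove [nbg,ygma,bqwv] add [jdvpt,nzu] -> 10 lines: oei penx lfvmi ikszu qcqb jdvpt nzu ekqe tjgnm ndxt
Hunk 5: at line 2 remove [lfvmi] add [leosj] -> 10 lines: oei penx leosj ikszu qcqb jdvpt nzu ekqe tjgnm ndxt
Final line count: 10

Answer: 10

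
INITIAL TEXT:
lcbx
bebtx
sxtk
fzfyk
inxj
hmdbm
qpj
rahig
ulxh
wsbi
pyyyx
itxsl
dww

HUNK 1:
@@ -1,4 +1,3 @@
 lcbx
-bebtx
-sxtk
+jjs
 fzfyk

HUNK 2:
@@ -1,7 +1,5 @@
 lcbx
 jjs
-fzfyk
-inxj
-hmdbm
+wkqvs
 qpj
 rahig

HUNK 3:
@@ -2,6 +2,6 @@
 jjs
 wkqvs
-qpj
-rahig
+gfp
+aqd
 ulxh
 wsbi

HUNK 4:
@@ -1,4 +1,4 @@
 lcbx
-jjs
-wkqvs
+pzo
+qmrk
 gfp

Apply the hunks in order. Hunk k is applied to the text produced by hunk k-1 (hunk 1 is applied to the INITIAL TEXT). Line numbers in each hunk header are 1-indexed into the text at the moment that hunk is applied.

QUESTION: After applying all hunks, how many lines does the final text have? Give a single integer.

Answer: 10

Derivation:
Hunk 1: at line 1 remove [bebtx,sxtk] add [jjs] -> 12 lines: lcbx jjs fzfyk inxj hmdbm qpj rahig ulxh wsbi pyyyx itxsl dww
Hunk 2: at line 1 remove [fzfyk,inxj,hmdbm] add [wkqvs] -> 10 lines: lcbx jjs wkqvs qpj rahig ulxh wsbi pyyyx itxsl dww
Hunk 3: at line 2 remove [qpj,rahig] add [gfp,aqd] -> 10 lines: lcbx jjs wkqvs gfp aqd ulxh wsbi pyyyx itxsl dww
Hunk 4: at line 1 remove [jjs,wkqvs] add [pzo,qmrk] -> 10 lines: lcbx pzo qmrk gfp aqd ulxh wsbi pyyyx itxsl dww
Final line count: 10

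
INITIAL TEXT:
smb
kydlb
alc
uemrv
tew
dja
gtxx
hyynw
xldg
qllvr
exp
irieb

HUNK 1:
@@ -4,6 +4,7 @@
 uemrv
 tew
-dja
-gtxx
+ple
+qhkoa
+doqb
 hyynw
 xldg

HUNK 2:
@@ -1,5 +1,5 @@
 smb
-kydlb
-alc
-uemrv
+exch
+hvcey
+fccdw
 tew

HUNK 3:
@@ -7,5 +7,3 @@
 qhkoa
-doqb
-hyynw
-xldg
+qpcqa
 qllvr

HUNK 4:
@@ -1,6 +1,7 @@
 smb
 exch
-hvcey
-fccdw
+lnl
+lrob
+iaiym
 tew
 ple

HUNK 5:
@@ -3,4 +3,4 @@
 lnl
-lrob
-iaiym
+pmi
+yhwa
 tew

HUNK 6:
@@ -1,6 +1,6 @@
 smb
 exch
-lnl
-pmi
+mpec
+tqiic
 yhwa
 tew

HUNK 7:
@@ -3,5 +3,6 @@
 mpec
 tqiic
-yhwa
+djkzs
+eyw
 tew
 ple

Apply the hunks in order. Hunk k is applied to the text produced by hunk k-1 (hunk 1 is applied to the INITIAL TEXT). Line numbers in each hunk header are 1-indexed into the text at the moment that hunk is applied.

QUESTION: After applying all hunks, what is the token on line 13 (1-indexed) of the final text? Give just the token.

Answer: irieb

Derivation:
Hunk 1: at line 4 remove [dja,gtxx] add [ple,qhkoa,doqb] -> 13 lines: smb kydlb alc uemrv tew ple qhkoa doqb hyynw xldg qllvr exp irieb
Hunk 2: at line 1 remove [kydlb,alc,uemrv] add [exch,hvcey,fccdw] -> 13 lines: smb exch hvcey fccdw tew ple qhkoa doqb hyynw xldg qllvr exp irieb
Hunk 3: at line 7 remove [doqb,hyynw,xldg] add [qpcqa] -> 11 lines: smb exch hvcey fccdw tew ple qhkoa qpcqa qllvr exp irieb
Hunk 4: at line 1 remove [hvcey,fccdw] add [lnl,lrob,iaiym] -> 12 lines: smb exch lnl lrob iaiym tew ple qhkoa qpcqa qllvr exp irieb
Hunk 5: at line 3 remove [lrob,iaiym] add [pmi,yhwa] -> 12 lines: smb exch lnl pmi yhwa tew ple qhkoa qpcqa qllvr exp irieb
Hunk 6: at line 1 remove [lnl,pmi] add [mpec,tqiic] -> 12 lines: smb exch mpec tqiic yhwa tew ple qhkoa qpcqa qllvr exp irieb
Hunk 7: at line 3 remove [yhwa] add [djkzs,eyw] -> 13 lines: smb exch mpec tqiic djkzs eyw tew ple qhkoa qpcqa qllvr exp irieb
Final line 13: irieb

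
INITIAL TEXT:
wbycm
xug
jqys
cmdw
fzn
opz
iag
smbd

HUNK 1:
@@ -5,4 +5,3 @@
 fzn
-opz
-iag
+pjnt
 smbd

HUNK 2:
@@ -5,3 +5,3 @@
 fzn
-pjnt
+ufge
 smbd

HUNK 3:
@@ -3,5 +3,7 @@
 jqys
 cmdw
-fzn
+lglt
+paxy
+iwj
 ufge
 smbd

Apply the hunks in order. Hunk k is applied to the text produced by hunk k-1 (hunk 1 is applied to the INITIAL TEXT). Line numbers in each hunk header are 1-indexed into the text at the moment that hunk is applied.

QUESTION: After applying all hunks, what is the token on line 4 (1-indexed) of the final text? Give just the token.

Hunk 1: at line 5 remove [opz,iag] add [pjnt] -> 7 lines: wbycm xug jqys cmdw fzn pjnt smbd
Hunk 2: at line 5 remove [pjnt] add [ufge] -> 7 lines: wbycm xug jqys cmdw fzn ufge smbd
Hunk 3: at line 3 remove [fzn] add [lglt,paxy,iwj] -> 9 lines: wbycm xug jqys cmdw lglt paxy iwj ufge smbd
Final line 4: cmdw

Answer: cmdw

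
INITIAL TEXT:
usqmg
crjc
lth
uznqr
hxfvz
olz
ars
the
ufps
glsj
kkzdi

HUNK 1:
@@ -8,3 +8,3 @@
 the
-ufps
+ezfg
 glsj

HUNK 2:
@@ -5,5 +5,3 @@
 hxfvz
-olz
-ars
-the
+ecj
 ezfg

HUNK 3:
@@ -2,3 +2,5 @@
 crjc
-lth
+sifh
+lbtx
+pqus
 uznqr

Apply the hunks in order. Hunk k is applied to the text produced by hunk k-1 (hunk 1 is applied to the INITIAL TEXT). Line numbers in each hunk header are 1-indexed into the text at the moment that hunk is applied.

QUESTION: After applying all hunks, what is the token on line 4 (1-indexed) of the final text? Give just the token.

Hunk 1: at line 8 remove [ufps] add [ezfg] -> 11 lines: usqmg crjc lth uznqr hxfvz olz ars the ezfg glsj kkzdi
Hunk 2: at line 5 remove [olz,ars,the] add [ecj] -> 9 lines: usqmg crjc lth uznqr hxfvz ecj ezfg glsj kkzdi
Hunk 3: at line 2 remove [lth] add [sifh,lbtx,pqus] -> 11 lines: usqmg crjc sifh lbtx pqus uznqr hxfvz ecj ezfg glsj kkzdi
Final line 4: lbtx

Answer: lbtx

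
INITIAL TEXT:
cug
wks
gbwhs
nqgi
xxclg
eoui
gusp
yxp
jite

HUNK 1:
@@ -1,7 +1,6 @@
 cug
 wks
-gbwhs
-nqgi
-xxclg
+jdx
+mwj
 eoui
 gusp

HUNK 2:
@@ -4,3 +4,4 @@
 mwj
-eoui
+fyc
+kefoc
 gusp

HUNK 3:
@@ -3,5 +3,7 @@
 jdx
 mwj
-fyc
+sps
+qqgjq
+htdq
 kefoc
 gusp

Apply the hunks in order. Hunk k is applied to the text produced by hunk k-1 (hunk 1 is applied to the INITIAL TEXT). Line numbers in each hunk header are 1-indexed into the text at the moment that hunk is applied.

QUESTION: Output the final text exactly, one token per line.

Answer: cug
wks
jdx
mwj
sps
qqgjq
htdq
kefoc
gusp
yxp
jite

Derivation:
Hunk 1: at line 1 remove [gbwhs,nqgi,xxclg] add [jdx,mwj] -> 8 lines: cug wks jdx mwj eoui gusp yxp jite
Hunk 2: at line 4 remove [eoui] add [fyc,kefoc] -> 9 lines: cug wks jdx mwj fyc kefoc gusp yxp jite
Hunk 3: at line 3 remove [fyc] add [sps,qqgjq,htdq] -> 11 lines: cug wks jdx mwj sps qqgjq htdq kefoc gusp yxp jite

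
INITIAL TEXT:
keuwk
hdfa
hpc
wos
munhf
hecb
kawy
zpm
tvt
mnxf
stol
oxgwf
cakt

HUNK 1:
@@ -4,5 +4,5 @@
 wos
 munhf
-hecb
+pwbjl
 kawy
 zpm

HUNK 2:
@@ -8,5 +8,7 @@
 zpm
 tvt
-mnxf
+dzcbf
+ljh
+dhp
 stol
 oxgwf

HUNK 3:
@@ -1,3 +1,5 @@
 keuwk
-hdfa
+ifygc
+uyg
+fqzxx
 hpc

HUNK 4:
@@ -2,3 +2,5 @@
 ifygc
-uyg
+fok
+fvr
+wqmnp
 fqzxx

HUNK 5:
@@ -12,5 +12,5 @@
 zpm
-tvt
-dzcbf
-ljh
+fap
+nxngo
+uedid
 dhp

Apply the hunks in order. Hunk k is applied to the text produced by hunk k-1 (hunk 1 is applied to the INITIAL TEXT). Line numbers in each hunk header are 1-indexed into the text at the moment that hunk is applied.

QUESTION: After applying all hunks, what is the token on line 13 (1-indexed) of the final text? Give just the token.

Hunk 1: at line 4 remove [hecb] add [pwbjl] -> 13 lines: keuwk hdfa hpc wos munhf pwbjl kawy zpm tvt mnxf stol oxgwf cakt
Hunk 2: at line 8 remove [mnxf] add [dzcbf,ljh,dhp] -> 15 lines: keuwk hdfa hpc wos munhf pwbjl kawy zpm tvt dzcbf ljh dhp stol oxgwf cakt
Hunk 3: at line 1 remove [hdfa] add [ifygc,uyg,fqzxx] -> 17 lines: keuwk ifygc uyg fqzxx hpc wos munhf pwbjl kawy zpm tvt dzcbf ljh dhp stol oxgwf cakt
Hunk 4: at line 2 remove [uyg] add [fok,fvr,wqmnp] -> 19 lines: keuwk ifygc fok fvr wqmnp fqzxx hpc wos munhf pwbjl kawy zpm tvt dzcbf ljh dhp stol oxgwf cakt
Hunk 5: at line 12 remove [tvt,dzcbf,ljh] add [fap,nxngo,uedid] -> 19 lines: keuwk ifygc fok fvr wqmnp fqzxx hpc wos munhf pwbjl kawy zpm fap nxngo uedid dhp stol oxgwf cakt
Final line 13: fap

Answer: fap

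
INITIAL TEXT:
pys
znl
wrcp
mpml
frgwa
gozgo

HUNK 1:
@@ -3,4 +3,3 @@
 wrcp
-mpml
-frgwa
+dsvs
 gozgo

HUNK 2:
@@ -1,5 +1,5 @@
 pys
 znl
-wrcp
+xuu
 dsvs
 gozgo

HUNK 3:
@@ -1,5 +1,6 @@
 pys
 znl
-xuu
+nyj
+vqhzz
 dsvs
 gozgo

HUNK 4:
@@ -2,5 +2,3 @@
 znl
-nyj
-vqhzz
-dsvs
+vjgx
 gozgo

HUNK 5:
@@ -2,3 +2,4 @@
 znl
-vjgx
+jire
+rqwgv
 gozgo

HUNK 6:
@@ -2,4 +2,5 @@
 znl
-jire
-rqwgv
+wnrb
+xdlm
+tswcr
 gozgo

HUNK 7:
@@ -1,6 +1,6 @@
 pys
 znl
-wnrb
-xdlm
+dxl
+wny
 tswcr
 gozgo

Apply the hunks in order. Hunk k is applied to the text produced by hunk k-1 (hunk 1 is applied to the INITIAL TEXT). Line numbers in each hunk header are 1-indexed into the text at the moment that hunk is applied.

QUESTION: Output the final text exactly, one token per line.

Hunk 1: at line 3 remove [mpml,frgwa] add [dsvs] -> 5 lines: pys znl wrcp dsvs gozgo
Hunk 2: at line 1 remove [wrcp] add [xuu] -> 5 lines: pys znl xuu dsvs gozgo
Hunk 3: at line 1 remove [xuu] add [nyj,vqhzz] -> 6 lines: pys znl nyj vqhzz dsvs gozgo
Hunk 4: at line 2 remove [nyj,vqhzz,dsvs] add [vjgx] -> 4 lines: pys znl vjgx gozgo
Hunk 5: at line 2 remove [vjgx] add [jire,rqwgv] -> 5 lines: pys znl jire rqwgv gozgo
Hunk 6: at line 2 remove [jire,rqwgv] add [wnrb,xdlm,tswcr] -> 6 lines: pys znl wnrb xdlm tswcr gozgo
Hunk 7: at line 1 remove [wnrb,xdlm] add [dxl,wny] -> 6 lines: pys znl dxl wny tswcr gozgo

Answer: pys
znl
dxl
wny
tswcr
gozgo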